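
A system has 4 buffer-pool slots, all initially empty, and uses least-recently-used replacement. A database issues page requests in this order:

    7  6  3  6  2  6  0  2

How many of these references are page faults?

7 → miss, frames (7)
6 → miss, frames (7 6)
3 → miss, frames (7 6 3)
6 → hit
2 → miss, frames (7 3 6 2)
6 → hit
0 → miss, evict 7, frames (3 2 6 0)
2 → hit
Page faults: 5.

5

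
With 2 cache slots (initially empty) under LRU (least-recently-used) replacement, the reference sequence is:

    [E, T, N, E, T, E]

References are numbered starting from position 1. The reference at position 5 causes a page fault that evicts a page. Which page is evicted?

pos 1: E → fault, frames {E}
pos 2: T → fault, frames {E,T}
pos 3: N → fault, evict E, frames {T,N}
pos 4: E → fault, evict T, frames {N,E}
pos 5: T → fault, evict N, frames {E,T}
At position 5, page N is evicted.

N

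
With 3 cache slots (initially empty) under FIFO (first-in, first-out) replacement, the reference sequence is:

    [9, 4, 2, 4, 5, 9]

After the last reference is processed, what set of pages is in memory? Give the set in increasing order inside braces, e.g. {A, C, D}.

{2, 5, 9}

9 → fault, frames [9]
4 → fault, frames [9, 4]
2 → fault, frames [9, 4, 2]
4 → hit
5 → fault, evict 9, frames [4, 2, 5]
9 → fault, evict 4, frames [2, 5, 9]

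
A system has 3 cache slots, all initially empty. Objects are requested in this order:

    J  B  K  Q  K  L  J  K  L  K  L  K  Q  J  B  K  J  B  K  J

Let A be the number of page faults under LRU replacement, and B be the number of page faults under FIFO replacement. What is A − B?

Under LRU: F F F F . F F . . . . . F F F F . . . . → 10 faults.
Under FIFO: F F F F . F F F . . . . F . F . F . F . → 11 faults.
A − B = 10 − 11 = -1.

-1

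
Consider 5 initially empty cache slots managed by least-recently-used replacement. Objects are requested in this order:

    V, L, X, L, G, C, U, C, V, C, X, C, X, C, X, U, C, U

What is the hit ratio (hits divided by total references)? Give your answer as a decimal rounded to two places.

0.56

V -> fault, frames {V}
L -> fault, frames {V,L}
X -> fault, frames {V,L,X}
L -> hit
G -> fault, frames {V,X,L,G}
C -> fault, frames {V,X,L,G,C}
U -> fault, evict V, frames {X,L,G,C,U}
C -> hit
V -> fault, evict X, frames {L,G,U,C,V}
C -> hit
X -> fault, evict L, frames {G,U,V,C,X}
C -> hit
X -> hit
C -> hit
X -> hit
U -> hit
C -> hit
U -> hit
Hits: 10 of 18 references → 10/18 = 0.5556.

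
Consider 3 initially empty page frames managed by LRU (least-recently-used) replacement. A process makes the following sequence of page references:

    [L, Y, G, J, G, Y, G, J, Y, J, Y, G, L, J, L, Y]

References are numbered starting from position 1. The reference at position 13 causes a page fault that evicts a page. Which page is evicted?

pos 1: L: fault, frames {L}
pos 2: Y: fault, frames {L,Y}
pos 3: G: fault, frames {L,Y,G}
pos 4: J: fault, evict L, frames {Y,G,J}
pos 5: G: hit
pos 6: Y: hit
pos 7: G: hit
pos 8: J: hit
pos 9: Y: hit
pos 10: J: hit
pos 11: Y: hit
pos 12: G: hit
pos 13: L: fault, evict J, frames {Y,G,L}
At position 13, page J is evicted.

J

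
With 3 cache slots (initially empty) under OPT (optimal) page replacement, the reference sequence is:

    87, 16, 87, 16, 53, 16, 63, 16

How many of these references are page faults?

87: fault, frames [87]
16: fault, frames [87, 16]
87: hit
16: hit
53: fault, frames [87, 16, 53]
16: hit
63: fault, evict 53, frames [87, 16, 63]
16: hit
Page faults: 4.

4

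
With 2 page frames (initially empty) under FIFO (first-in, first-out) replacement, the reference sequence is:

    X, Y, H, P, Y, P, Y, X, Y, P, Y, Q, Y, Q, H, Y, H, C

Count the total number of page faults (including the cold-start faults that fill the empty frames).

12

X: fault, frames {X}
Y: fault, frames {X,Y}
H: fault, evict X, frames {Y,H}
P: fault, evict Y, frames {H,P}
Y: fault, evict H, frames {P,Y}
P: hit
Y: hit
X: fault, evict P, frames {Y,X}
Y: hit
P: fault, evict Y, frames {X,P}
Y: fault, evict X, frames {P,Y}
Q: fault, evict P, frames {Y,Q}
Y: hit
Q: hit
H: fault, evict Y, frames {Q,H}
Y: fault, evict Q, frames {H,Y}
H: hit
C: fault, evict H, frames {Y,C}
Page faults: 12.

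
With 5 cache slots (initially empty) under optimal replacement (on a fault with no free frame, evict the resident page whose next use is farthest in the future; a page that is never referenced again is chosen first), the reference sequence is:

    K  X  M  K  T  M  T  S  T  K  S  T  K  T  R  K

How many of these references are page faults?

6

K -> miss, frames (K)
X -> miss, frames (K X)
M -> miss, frames (K X M)
K -> hit
T -> miss, frames (K X M T)
M -> hit
T -> hit
S -> miss, frames (K X M T S)
T -> hit
K -> hit
S -> hit
T -> hit
K -> hit
T -> hit
R -> miss, evict S, frames (K X M T R)
K -> hit
Page faults: 6.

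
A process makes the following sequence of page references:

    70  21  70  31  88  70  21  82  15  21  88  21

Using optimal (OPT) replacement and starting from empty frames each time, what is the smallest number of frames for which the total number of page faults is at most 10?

2

f=1: 12 faults
f=2: 8 faults
f=3: 6 faults
f=4: 6 faults
f=5: 6 faults
f=6: 6 faults
Smallest f with faults ≤ 10 is 2.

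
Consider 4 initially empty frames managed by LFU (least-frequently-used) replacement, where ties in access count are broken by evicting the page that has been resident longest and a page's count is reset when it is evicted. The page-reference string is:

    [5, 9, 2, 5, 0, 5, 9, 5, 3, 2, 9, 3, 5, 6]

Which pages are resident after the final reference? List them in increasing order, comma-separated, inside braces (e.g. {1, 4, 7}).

5 -> fault, frames [5]
9 -> fault, frames [5, 9]
2 -> fault, frames [5, 9, 2]
5 -> hit
0 -> fault, frames [5, 9, 2, 0]
5 -> hit
9 -> hit
5 -> hit
3 -> fault, evict 2, frames [5, 9, 0, 3]
2 -> fault, evict 0, frames [5, 9, 3, 2]
9 -> hit
3 -> hit
5 -> hit
6 -> fault, evict 2, frames [5, 9, 3, 6]

{3, 5, 6, 9}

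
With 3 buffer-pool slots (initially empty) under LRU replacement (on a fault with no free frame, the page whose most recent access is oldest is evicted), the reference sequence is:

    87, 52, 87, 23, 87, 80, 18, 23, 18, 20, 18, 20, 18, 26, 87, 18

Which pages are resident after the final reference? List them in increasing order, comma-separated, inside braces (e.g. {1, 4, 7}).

{18, 26, 87}

87 -> miss, frames {87}
52 -> miss, frames {87,52}
87 -> hit
23 -> miss, frames {52,87,23}
87 -> hit
80 -> miss, evict 52, frames {23,87,80}
18 -> miss, evict 23, frames {87,80,18}
23 -> miss, evict 87, frames {80,18,23}
18 -> hit
20 -> miss, evict 80, frames {23,18,20}
18 -> hit
20 -> hit
18 -> hit
26 -> miss, evict 23, frames {20,18,26}
87 -> miss, evict 20, frames {18,26,87}
18 -> hit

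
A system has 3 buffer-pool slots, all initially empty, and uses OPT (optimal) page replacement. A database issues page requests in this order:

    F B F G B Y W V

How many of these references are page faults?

F -> fault, frames (F)
B -> fault, frames (F B)
F -> hit
G -> fault, frames (F B G)
B -> hit
Y -> fault, evict G, frames (F B Y)
W -> fault, evict Y, frames (F B W)
V -> fault, evict W, frames (F B V)
Page faults: 6.

6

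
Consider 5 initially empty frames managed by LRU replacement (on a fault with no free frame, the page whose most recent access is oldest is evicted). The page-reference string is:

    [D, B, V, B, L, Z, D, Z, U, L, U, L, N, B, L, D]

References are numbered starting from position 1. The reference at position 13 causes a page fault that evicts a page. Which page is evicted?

pos 1: D: miss, frames [D]
pos 2: B: miss, frames [D, B]
pos 3: V: miss, frames [D, B, V]
pos 4: B: hit
pos 5: L: miss, frames [D, V, B, L]
pos 6: Z: miss, frames [D, V, B, L, Z]
pos 7: D: hit
pos 8: Z: hit
pos 9: U: miss, evict V, frames [B, L, D, Z, U]
pos 10: L: hit
pos 11: U: hit
pos 12: L: hit
pos 13: N: miss, evict B, frames [D, Z, U, L, N]
At position 13, page B is evicted.

B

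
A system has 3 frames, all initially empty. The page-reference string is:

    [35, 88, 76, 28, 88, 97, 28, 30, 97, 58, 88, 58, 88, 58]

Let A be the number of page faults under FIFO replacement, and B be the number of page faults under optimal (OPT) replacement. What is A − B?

1

Under FIFO: F F F F . F . F . F F . . . → 8 faults.
Under OPT: F F F F . F . F . F . . . . → 7 faults.
A − B = 8 − 7 = 1.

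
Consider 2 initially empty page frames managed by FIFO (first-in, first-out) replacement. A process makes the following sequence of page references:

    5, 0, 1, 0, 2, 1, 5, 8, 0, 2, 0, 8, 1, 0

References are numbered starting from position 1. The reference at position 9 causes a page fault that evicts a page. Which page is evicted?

pos 1: 5: fault, frames {5}
pos 2: 0: fault, frames {5,0}
pos 3: 1: fault, evict 5, frames {0,1}
pos 4: 0: hit
pos 5: 2: fault, evict 0, frames {1,2}
pos 6: 1: hit
pos 7: 5: fault, evict 1, frames {2,5}
pos 8: 8: fault, evict 2, frames {5,8}
pos 9: 0: fault, evict 5, frames {8,0}
At position 9, page 5 is evicted.

5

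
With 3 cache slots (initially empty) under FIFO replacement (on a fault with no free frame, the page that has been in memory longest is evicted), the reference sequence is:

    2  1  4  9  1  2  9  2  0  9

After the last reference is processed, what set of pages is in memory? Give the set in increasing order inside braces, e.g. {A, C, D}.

2 → fault, frames (2)
1 → fault, frames (2 1)
4 → fault, frames (2 1 4)
9 → fault, evict 2, frames (1 4 9)
1 → hit
2 → fault, evict 1, frames (4 9 2)
9 → hit
2 → hit
0 → fault, evict 4, frames (9 2 0)
9 → hit

{0, 2, 9}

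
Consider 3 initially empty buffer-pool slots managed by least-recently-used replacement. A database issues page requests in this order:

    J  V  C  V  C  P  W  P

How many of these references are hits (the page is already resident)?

3

J → fault, frames [J]
V → fault, frames [J, V]
C → fault, frames [J, V, C]
V → hit
C → hit
P → fault, evict J, frames [V, C, P]
W → fault, evict V, frames [C, P, W]
P → hit
Hits: 3.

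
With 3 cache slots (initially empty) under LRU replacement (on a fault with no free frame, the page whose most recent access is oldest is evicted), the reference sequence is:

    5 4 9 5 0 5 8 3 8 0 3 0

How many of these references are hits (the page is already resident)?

5

5 → fault, frames [5]
4 → fault, frames [5, 4]
9 → fault, frames [5, 4, 9]
5 → hit
0 → fault, evict 4, frames [9, 5, 0]
5 → hit
8 → fault, evict 9, frames [0, 5, 8]
3 → fault, evict 0, frames [5, 8, 3]
8 → hit
0 → fault, evict 5, frames [3, 8, 0]
3 → hit
0 → hit
Hits: 5.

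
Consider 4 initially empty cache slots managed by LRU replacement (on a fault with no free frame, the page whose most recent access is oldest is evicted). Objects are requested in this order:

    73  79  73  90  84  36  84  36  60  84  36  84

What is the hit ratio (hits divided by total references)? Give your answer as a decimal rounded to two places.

73: fault, frames {73}
79: fault, frames {73,79}
73: hit
90: fault, frames {79,73,90}
84: fault, frames {79,73,90,84}
36: fault, evict 79, frames {73,90,84,36}
84: hit
36: hit
60: fault, evict 73, frames {90,84,36,60}
84: hit
36: hit
84: hit
Hits: 6 of 12 references → 6/12 = 0.5000.

0.50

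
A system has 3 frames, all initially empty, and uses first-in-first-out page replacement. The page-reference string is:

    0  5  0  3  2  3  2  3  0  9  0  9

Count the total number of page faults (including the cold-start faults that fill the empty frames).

0 -> fault, frames {0}
5 -> fault, frames {0,5}
0 -> hit
3 -> fault, frames {0,5,3}
2 -> fault, evict 0, frames {5,3,2}
3 -> hit
2 -> hit
3 -> hit
0 -> fault, evict 5, frames {3,2,0}
9 -> fault, evict 3, frames {2,0,9}
0 -> hit
9 -> hit
Page faults: 6.

6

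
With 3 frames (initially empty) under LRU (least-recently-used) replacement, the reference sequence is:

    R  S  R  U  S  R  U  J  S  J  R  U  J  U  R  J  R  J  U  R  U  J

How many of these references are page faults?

R → fault, frames {R}
S → fault, frames {R,S}
R → hit
U → fault, frames {S,R,U}
S → hit
R → hit
U → hit
J → fault, evict S, frames {R,U,J}
S → fault, evict R, frames {U,J,S}
J → hit
R → fault, evict U, frames {S,J,R}
U → fault, evict S, frames {J,R,U}
J → hit
U → hit
R → hit
J → hit
R → hit
J → hit
U → hit
R → hit
U → hit
J → hit
Page faults: 7.

7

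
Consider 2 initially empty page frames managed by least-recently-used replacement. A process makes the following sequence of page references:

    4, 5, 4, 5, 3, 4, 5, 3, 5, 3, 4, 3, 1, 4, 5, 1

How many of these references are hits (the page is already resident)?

5

4 → fault, frames (4)
5 → fault, frames (4 5)
4 → hit
5 → hit
3 → fault, evict 4, frames (5 3)
4 → fault, evict 5, frames (3 4)
5 → fault, evict 3, frames (4 5)
3 → fault, evict 4, frames (5 3)
5 → hit
3 → hit
4 → fault, evict 5, frames (3 4)
3 → hit
1 → fault, evict 4, frames (3 1)
4 → fault, evict 3, frames (1 4)
5 → fault, evict 1, frames (4 5)
1 → fault, evict 4, frames (5 1)
Hits: 5.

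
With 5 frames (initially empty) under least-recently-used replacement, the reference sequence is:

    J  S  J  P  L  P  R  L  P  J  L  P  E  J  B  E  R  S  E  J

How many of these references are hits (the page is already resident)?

11

J -> miss, frames (J)
S -> miss, frames (J S)
J -> hit
P -> miss, frames (S J P)
L -> miss, frames (S J P L)
P -> hit
R -> miss, frames (S J L P R)
L -> hit
P -> hit
J -> hit
L -> hit
P -> hit
E -> miss, evict S, frames (R J L P E)
J -> hit
B -> miss, evict R, frames (L P E J B)
E -> hit
R -> miss, evict L, frames (P J B E R)
S -> miss, evict P, frames (J B E R S)
E -> hit
J -> hit
Hits: 11.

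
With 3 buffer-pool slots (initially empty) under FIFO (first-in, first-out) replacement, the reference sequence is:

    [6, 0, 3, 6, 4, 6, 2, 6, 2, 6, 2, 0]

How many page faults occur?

6 → miss, frames [6]
0 → miss, frames [6, 0]
3 → miss, frames [6, 0, 3]
6 → hit
4 → miss, evict 6, frames [0, 3, 4]
6 → miss, evict 0, frames [3, 4, 6]
2 → miss, evict 3, frames [4, 6, 2]
6 → hit
2 → hit
6 → hit
2 → hit
0 → miss, evict 4, frames [6, 2, 0]
Page faults: 7.

7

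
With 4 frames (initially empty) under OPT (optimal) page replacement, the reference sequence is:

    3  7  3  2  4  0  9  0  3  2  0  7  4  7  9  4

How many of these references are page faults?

3 → miss, frames {3}
7 → miss, frames {3,7}
3 → hit
2 → miss, frames {3,7,2}
4 → miss, frames {3,7,2,4}
0 → miss, evict 4, frames {3,7,2,0}
9 → miss, evict 7, frames {3,2,0,9}
0 → hit
3 → hit
2 → hit
0 → hit
7 → miss, evict 0, frames {3,2,9,7}
4 → miss, evict 2, frames {3,9,7,4}
7 → hit
9 → hit
4 → hit
Page faults: 8.

8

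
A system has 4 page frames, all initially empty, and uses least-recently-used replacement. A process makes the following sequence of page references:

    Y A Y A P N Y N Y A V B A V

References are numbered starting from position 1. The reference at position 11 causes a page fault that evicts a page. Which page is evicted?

pos 1: Y: miss, frames (Y)
pos 2: A: miss, frames (Y A)
pos 3: Y: hit
pos 4: A: hit
pos 5: P: miss, frames (Y A P)
pos 6: N: miss, frames (Y A P N)
pos 7: Y: hit
pos 8: N: hit
pos 9: Y: hit
pos 10: A: hit
pos 11: V: miss, evict P, frames (N Y A V)
At position 11, page P is evicted.

P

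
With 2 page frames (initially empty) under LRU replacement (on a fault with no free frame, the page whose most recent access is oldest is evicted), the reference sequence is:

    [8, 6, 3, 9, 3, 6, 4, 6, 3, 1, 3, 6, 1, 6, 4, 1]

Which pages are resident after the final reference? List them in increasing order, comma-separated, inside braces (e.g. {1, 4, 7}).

{1, 4}

8 -> fault, frames (8)
6 -> fault, frames (8 6)
3 -> fault, evict 8, frames (6 3)
9 -> fault, evict 6, frames (3 9)
3 -> hit
6 -> fault, evict 9, frames (3 6)
4 -> fault, evict 3, frames (6 4)
6 -> hit
3 -> fault, evict 4, frames (6 3)
1 -> fault, evict 6, frames (3 1)
3 -> hit
6 -> fault, evict 1, frames (3 6)
1 -> fault, evict 3, frames (6 1)
6 -> hit
4 -> fault, evict 1, frames (6 4)
1 -> fault, evict 6, frames (4 1)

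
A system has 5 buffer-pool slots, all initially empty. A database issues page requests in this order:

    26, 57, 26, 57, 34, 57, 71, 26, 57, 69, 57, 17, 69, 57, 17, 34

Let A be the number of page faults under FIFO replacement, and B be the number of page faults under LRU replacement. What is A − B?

Under FIFO: F F . . F . F . . F . F . . . . → 6 faults.
Under LRU: F F . . F . F . . F . F . . . F → 7 faults.
A − B = 6 − 7 = -1.

-1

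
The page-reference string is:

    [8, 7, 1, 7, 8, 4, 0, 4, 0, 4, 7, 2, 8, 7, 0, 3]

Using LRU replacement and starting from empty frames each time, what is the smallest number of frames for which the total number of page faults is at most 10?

f=1: 16 faults
f=2: 12 faults
f=3: 10 faults
f=4: 9 faults
f=5: 7 faults
f=6: 7 faults
f=7: 7 faults
Smallest f with faults ≤ 10 is 3.

3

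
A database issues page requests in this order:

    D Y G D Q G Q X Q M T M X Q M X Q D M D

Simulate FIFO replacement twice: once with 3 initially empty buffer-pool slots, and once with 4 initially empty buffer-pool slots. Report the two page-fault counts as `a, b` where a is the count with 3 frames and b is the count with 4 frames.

3 frames: F F F . F . . F . F F . . F . F . F F . → 11 faults.
4 frames: F F F . F . . F . F F . . . . . . F . . → 8 faults.
8 < 11: adding a frame reduced faults, as is typical.

11, 8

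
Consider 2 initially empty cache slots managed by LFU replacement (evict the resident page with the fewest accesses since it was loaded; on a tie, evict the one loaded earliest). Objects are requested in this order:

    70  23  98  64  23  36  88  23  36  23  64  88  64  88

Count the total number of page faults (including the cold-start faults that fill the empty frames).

13

70 → miss, frames {70}
23 → miss, frames {70,23}
98 → miss, evict 70, frames {23,98}
64 → miss, evict 23, frames {98,64}
23 → miss, evict 98, frames {64,23}
36 → miss, evict 64, frames {23,36}
88 → miss, evict 23, frames {36,88}
23 → miss, evict 36, frames {88,23}
36 → miss, evict 88, frames {23,36}
23 → hit
64 → miss, evict 36, frames {23,64}
88 → miss, evict 64, frames {23,88}
64 → miss, evict 88, frames {23,64}
88 → miss, evict 64, frames {23,88}
Page faults: 13.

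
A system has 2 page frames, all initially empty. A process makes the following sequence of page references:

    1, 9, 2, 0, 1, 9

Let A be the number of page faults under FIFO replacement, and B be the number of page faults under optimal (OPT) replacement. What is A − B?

Under FIFO: F F F F F F → 6 faults.
Under OPT: F F F F . F → 5 faults.
A − B = 6 − 5 = 1.

1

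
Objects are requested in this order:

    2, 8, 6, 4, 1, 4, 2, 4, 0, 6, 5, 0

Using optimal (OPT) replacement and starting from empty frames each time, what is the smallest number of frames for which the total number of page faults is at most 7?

f=1: 12 faults
f=2: 9 faults
f=3: 8 faults
f=4: 7 faults
f=5: 7 faults
f=6: 7 faults
f=7: 7 faults
Smallest f with faults ≤ 7 is 4.

4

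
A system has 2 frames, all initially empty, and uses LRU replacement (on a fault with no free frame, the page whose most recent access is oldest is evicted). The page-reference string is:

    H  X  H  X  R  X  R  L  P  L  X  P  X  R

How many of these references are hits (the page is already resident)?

H: fault, frames (H)
X: fault, frames (H X)
H: hit
X: hit
R: fault, evict H, frames (X R)
X: hit
R: hit
L: fault, evict X, frames (R L)
P: fault, evict R, frames (L P)
L: hit
X: fault, evict P, frames (L X)
P: fault, evict L, frames (X P)
X: hit
R: fault, evict P, frames (X R)
Hits: 6.

6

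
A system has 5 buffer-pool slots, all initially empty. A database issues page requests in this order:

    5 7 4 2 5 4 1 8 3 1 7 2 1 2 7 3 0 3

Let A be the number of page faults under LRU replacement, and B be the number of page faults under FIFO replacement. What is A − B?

Under LRU: F F F F . . F F F . F F . . . . F . → 10 faults.
Under FIFO: F F F F . . F F F . F . . . . . F . → 9 faults.
A − B = 10 − 9 = 1.

1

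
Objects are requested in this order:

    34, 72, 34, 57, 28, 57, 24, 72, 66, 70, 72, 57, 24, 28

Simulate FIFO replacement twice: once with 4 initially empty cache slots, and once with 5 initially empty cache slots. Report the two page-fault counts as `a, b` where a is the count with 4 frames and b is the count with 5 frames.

11, 10

4 frames: F F . F F . F . F F F F F F → 11 faults.
5 frames: F F . F F . F . F F F F . F → 10 faults.
10 < 11: adding a frame reduced faults, as is typical.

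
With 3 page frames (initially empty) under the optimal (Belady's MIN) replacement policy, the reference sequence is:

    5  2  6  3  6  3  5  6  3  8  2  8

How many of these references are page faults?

6

5: fault, frames {5}
2: fault, frames {5,2}
6: fault, frames {5,2,6}
3: fault, evict 2, frames {5,6,3}
6: hit
3: hit
5: hit
6: hit
3: hit
8: fault, evict 3, frames {5,6,8}
2: fault, evict 6, frames {5,8,2}
8: hit
Page faults: 6.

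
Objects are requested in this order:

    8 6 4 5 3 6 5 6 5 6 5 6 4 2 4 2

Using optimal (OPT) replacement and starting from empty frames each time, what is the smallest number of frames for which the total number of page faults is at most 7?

f=1: 16 faults
f=2: 8 faults
f=3: 7 faults
f=4: 6 faults
f=5: 6 faults
f=6: 6 faults
Smallest f with faults ≤ 7 is 3.

3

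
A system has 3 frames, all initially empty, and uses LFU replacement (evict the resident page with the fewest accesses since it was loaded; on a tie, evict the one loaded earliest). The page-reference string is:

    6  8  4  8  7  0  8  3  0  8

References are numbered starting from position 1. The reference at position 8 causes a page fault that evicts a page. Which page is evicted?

7

pos 1: 6 -> miss, frames {6}
pos 2: 8 -> miss, frames {6,8}
pos 3: 4 -> miss, frames {6,8,4}
pos 4: 8 -> hit
pos 5: 7 -> miss, evict 6, frames {8,4,7}
pos 6: 0 -> miss, evict 4, frames {8,7,0}
pos 7: 8 -> hit
pos 8: 3 -> miss, evict 7, frames {8,0,3}
At position 8, page 7 is evicted.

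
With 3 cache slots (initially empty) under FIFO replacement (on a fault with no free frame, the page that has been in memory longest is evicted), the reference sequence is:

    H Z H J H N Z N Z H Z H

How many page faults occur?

6

H: miss, frames [H]
Z: miss, frames [H, Z]
H: hit
J: miss, frames [H, Z, J]
H: hit
N: miss, evict H, frames [Z, J, N]
Z: hit
N: hit
Z: hit
H: miss, evict Z, frames [J, N, H]
Z: miss, evict J, frames [N, H, Z]
H: hit
Page faults: 6.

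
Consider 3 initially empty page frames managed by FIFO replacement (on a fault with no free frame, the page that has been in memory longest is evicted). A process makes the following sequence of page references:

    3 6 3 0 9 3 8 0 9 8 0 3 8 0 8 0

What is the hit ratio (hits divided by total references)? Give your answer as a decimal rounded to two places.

0.31

3 → fault, frames [3]
6 → fault, frames [3, 6]
3 → hit
0 → fault, frames [3, 6, 0]
9 → fault, evict 3, frames [6, 0, 9]
3 → fault, evict 6, frames [0, 9, 3]
8 → fault, evict 0, frames [9, 3, 8]
0 → fault, evict 9, frames [3, 8, 0]
9 → fault, evict 3, frames [8, 0, 9]
8 → hit
0 → hit
3 → fault, evict 8, frames [0, 9, 3]
8 → fault, evict 0, frames [9, 3, 8]
0 → fault, evict 9, frames [3, 8, 0]
8 → hit
0 → hit
Hits: 5 of 16 references → 5/16 = 0.3125.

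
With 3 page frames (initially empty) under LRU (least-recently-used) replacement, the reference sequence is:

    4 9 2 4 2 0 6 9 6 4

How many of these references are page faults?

4: fault, frames (4)
9: fault, frames (4 9)
2: fault, frames (4 9 2)
4: hit
2: hit
0: fault, evict 9, frames (4 2 0)
6: fault, evict 4, frames (2 0 6)
9: fault, evict 2, frames (0 6 9)
6: hit
4: fault, evict 0, frames (9 6 4)
Page faults: 7.

7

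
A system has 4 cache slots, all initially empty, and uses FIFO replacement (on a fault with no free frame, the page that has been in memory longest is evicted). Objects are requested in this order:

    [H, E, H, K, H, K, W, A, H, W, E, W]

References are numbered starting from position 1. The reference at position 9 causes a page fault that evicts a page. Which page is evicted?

pos 1: H → miss, frames (H)
pos 2: E → miss, frames (H E)
pos 3: H → hit
pos 4: K → miss, frames (H E K)
pos 5: H → hit
pos 6: K → hit
pos 7: W → miss, frames (H E K W)
pos 8: A → miss, evict H, frames (E K W A)
pos 9: H → miss, evict E, frames (K W A H)
At position 9, page E is evicted.

E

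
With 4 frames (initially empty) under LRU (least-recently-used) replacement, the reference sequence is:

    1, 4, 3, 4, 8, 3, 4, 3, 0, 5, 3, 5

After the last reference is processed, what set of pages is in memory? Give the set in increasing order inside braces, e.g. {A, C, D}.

{0, 3, 4, 5}

1 → fault, frames [1]
4 → fault, frames [1, 4]
3 → fault, frames [1, 4, 3]
4 → hit
8 → fault, frames [1, 3, 4, 8]
3 → hit
4 → hit
3 → hit
0 → fault, evict 1, frames [8, 4, 3, 0]
5 → fault, evict 8, frames [4, 3, 0, 5]
3 → hit
5 → hit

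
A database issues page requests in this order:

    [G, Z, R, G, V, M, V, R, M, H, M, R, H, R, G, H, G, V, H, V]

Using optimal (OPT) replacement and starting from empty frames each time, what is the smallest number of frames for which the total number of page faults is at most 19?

f=1: 20 faults
f=2: 10 faults
f=3: 8 faults
f=4: 7 faults
f=5: 6 faults
f=6: 6 faults
Smallest f with faults ≤ 19 is 2.

2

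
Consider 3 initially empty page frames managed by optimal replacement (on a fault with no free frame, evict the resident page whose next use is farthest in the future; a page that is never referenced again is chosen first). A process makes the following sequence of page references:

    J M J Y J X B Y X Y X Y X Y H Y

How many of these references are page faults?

6

J → miss, frames {J}
M → miss, frames {J,M}
J → hit
Y → miss, frames {J,M,Y}
J → hit
X → miss, evict M, frames {J,Y,X}
B → miss, evict J, frames {Y,X,B}
Y → hit
X → hit
Y → hit
X → hit
Y → hit
X → hit
Y → hit
H → miss, evict B, frames {Y,X,H}
Y → hit
Page faults: 6.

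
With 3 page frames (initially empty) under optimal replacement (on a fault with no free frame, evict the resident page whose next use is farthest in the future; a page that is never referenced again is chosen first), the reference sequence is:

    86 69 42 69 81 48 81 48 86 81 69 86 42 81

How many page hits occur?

7

86: fault, frames (86)
69: fault, frames (86 69)
42: fault, frames (86 69 42)
69: hit
81: fault, evict 42, frames (86 69 81)
48: fault, evict 69, frames (86 81 48)
81: hit
48: hit
86: hit
81: hit
69: fault, evict 48, frames (86 81 69)
86: hit
42: fault, evict 69, frames (86 81 42)
81: hit
Hits: 7.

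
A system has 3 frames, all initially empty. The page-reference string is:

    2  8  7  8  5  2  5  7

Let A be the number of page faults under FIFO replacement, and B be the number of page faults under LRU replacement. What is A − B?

Under FIFO: F F F . F F . . → 5 faults.
Under LRU: F F F . F F . F → 6 faults.
A − B = 5 − 6 = -1.

-1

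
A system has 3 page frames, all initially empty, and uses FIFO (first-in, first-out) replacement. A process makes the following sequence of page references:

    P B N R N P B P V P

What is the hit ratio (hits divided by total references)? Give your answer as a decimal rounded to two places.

P → fault, frames (P)
B → fault, frames (P B)
N → fault, frames (P B N)
R → fault, evict P, frames (B N R)
N → hit
P → fault, evict B, frames (N R P)
B → fault, evict N, frames (R P B)
P → hit
V → fault, evict R, frames (P B V)
P → hit
Hits: 3 of 10 references → 3/10 = 0.3000.

0.30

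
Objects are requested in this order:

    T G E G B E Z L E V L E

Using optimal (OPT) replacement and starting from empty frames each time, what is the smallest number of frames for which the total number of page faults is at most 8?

f=1: 12 faults
f=2: 8 faults
f=3: 7 faults
f=4: 7 faults
f=5: 7 faults
f=6: 7 faults
f=7: 7 faults
Smallest f with faults ≤ 8 is 2.

2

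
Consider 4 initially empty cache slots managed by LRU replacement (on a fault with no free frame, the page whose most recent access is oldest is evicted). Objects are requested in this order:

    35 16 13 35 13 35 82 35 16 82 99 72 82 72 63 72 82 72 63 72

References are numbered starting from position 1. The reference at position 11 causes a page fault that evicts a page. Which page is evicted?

pos 1: 35: miss, frames {35}
pos 2: 16: miss, frames {35,16}
pos 3: 13: miss, frames {35,16,13}
pos 4: 35: hit
pos 5: 13: hit
pos 6: 35: hit
pos 7: 82: miss, frames {16,13,35,82}
pos 8: 35: hit
pos 9: 16: hit
pos 10: 82: hit
pos 11: 99: miss, evict 13, frames {35,16,82,99}
At position 11, page 13 is evicted.

13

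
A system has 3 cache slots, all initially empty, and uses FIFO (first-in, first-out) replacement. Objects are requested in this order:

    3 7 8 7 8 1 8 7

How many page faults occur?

3 → fault, frames (3)
7 → fault, frames (3 7)
8 → fault, frames (3 7 8)
7 → hit
8 → hit
1 → fault, evict 3, frames (7 8 1)
8 → hit
7 → hit
Page faults: 4.

4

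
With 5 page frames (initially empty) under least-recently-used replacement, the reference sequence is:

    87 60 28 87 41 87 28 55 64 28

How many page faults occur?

6

87 -> fault, frames {87}
60 -> fault, frames {87,60}
28 -> fault, frames {87,60,28}
87 -> hit
41 -> fault, frames {60,28,87,41}
87 -> hit
28 -> hit
55 -> fault, frames {60,41,87,28,55}
64 -> fault, evict 60, frames {41,87,28,55,64}
28 -> hit
Page faults: 6.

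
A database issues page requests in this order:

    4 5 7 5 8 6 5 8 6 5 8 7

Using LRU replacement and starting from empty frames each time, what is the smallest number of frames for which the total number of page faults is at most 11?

2

f=1: 12 faults
f=2: 11 faults
f=3: 6 faults
f=4: 5 faults
f=5: 5 faults
Smallest f with faults ≤ 11 is 2.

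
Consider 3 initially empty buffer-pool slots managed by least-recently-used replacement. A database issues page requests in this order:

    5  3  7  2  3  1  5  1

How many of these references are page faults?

5 → miss, frames [5]
3 → miss, frames [5, 3]
7 → miss, frames [5, 3, 7]
2 → miss, evict 5, frames [3, 7, 2]
3 → hit
1 → miss, evict 7, frames [2, 3, 1]
5 → miss, evict 2, frames [3, 1, 5]
1 → hit
Page faults: 6.

6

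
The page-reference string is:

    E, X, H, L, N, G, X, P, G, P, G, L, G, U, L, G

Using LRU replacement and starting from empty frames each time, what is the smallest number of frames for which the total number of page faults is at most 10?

f=1: 16 faults
f=2: 13 faults
f=3: 10 faults
f=4: 10 faults
f=5: 8 faults
f=6: 8 faults
f=7: 8 faults
f=8: 8 faults
Smallest f with faults ≤ 10 is 3.

3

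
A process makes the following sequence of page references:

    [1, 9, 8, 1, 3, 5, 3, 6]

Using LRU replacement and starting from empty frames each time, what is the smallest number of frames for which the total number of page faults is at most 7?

2

f=1: 8 faults
f=2: 7 faults
f=3: 6 faults
f=4: 6 faults
f=5: 6 faults
f=6: 6 faults
Smallest f with faults ≤ 7 is 2.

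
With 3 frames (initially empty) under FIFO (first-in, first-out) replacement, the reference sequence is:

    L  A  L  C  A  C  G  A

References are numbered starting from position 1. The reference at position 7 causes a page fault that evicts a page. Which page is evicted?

pos 1: L -> fault, frames (L)
pos 2: A -> fault, frames (L A)
pos 3: L -> hit
pos 4: C -> fault, frames (L A C)
pos 5: A -> hit
pos 6: C -> hit
pos 7: G -> fault, evict L, frames (A C G)
At position 7, page L is evicted.

L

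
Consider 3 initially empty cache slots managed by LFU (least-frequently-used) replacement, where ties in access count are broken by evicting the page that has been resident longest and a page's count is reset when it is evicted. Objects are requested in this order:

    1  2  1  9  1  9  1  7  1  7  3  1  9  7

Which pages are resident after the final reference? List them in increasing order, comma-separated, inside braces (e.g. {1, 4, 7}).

{1, 7, 9}

1 → miss, frames {1}
2 → miss, frames {1,2}
1 → hit
9 → miss, frames {1,2,9}
1 → hit
9 → hit
1 → hit
7 → miss, evict 2, frames {1,9,7}
1 → hit
7 → hit
3 → miss, evict 9, frames {1,7,3}
1 → hit
9 → miss, evict 3, frames {1,7,9}
7 → hit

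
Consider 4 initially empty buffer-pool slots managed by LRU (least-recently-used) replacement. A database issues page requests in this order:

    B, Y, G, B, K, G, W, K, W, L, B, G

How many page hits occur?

4

B → miss, frames {B}
Y → miss, frames {B,Y}
G → miss, frames {B,Y,G}
B → hit
K → miss, frames {Y,G,B,K}
G → hit
W → miss, evict Y, frames {B,K,G,W}
K → hit
W → hit
L → miss, evict B, frames {G,K,W,L}
B → miss, evict G, frames {K,W,L,B}
G → miss, evict K, frames {W,L,B,G}
Hits: 4.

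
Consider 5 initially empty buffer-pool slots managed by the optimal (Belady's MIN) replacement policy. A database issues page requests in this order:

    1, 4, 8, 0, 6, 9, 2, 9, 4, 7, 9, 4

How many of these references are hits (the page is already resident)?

4

1: miss, frames [1]
4: miss, frames [1, 4]
8: miss, frames [1, 4, 8]
0: miss, frames [1, 4, 8, 0]
6: miss, frames [1, 4, 8, 0, 6]
9: miss, evict 6, frames [1, 4, 8, 0, 9]
2: miss, evict 0, frames [1, 4, 8, 9, 2]
9: hit
4: hit
7: miss, evict 2, frames [1, 4, 8, 9, 7]
9: hit
4: hit
Hits: 4.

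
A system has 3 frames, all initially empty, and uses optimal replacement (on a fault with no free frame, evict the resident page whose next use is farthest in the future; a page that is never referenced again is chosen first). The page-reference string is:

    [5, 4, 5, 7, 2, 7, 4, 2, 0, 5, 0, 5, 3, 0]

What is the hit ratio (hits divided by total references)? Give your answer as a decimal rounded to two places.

5 -> fault, frames (5)
4 -> fault, frames (5 4)
5 -> hit
7 -> fault, frames (5 4 7)
2 -> fault, evict 5, frames (4 7 2)
7 -> hit
4 -> hit
2 -> hit
0 -> fault, evict 2, frames (4 7 0)
5 -> fault, evict 7, frames (4 0 5)
0 -> hit
5 -> hit
3 -> fault, evict 5, frames (4 0 3)
0 -> hit
Hits: 7 of 14 references → 7/14 = 0.5000.

0.50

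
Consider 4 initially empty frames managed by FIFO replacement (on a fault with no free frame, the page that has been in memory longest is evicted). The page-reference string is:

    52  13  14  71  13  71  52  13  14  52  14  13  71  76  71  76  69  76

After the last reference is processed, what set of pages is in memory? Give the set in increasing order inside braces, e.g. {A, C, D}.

52 → miss, frames {52}
13 → miss, frames {52,13}
14 → miss, frames {52,13,14}
71 → miss, frames {52,13,14,71}
13 → hit
71 → hit
52 → hit
13 → hit
14 → hit
52 → hit
14 → hit
13 → hit
71 → hit
76 → miss, evict 52, frames {13,14,71,76}
71 → hit
76 → hit
69 → miss, evict 13, frames {14,71,76,69}
76 → hit

{14, 69, 71, 76}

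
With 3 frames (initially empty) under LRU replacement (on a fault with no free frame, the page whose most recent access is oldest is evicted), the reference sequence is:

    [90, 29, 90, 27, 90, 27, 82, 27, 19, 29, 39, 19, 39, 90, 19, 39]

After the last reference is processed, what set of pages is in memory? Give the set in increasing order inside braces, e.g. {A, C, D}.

90 -> miss, frames [90]
29 -> miss, frames [90, 29]
90 -> hit
27 -> miss, frames [29, 90, 27]
90 -> hit
27 -> hit
82 -> miss, evict 29, frames [90, 27, 82]
27 -> hit
19 -> miss, evict 90, frames [82, 27, 19]
29 -> miss, evict 82, frames [27, 19, 29]
39 -> miss, evict 27, frames [19, 29, 39]
19 -> hit
39 -> hit
90 -> miss, evict 29, frames [19, 39, 90]
19 -> hit
39 -> hit

{19, 39, 90}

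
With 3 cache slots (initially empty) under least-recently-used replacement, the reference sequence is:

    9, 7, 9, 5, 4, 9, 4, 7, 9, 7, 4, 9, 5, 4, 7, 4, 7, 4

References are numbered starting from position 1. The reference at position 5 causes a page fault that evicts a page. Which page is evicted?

pos 1: 9: fault, frames {9}
pos 2: 7: fault, frames {9,7}
pos 3: 9: hit
pos 4: 5: fault, frames {7,9,5}
pos 5: 4: fault, evict 7, frames {9,5,4}
At position 5, page 7 is evicted.

7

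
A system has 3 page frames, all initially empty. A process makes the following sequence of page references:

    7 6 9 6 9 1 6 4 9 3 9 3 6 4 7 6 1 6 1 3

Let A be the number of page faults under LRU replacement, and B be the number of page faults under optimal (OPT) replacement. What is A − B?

Under LRU: F F F . . F . F F F . . F F F . F . . F → 12 faults.
Under OPT: F F F . . F . F . F . . . F F . F . . . → 9 faults.
A − B = 12 − 9 = 3.

3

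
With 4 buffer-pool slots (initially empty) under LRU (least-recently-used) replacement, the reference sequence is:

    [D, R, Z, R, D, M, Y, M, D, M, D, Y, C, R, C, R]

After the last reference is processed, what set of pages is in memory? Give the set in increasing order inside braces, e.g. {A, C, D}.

D → miss, frames [D]
R → miss, frames [D, R]
Z → miss, frames [D, R, Z]
R → hit
D → hit
M → miss, frames [Z, R, D, M]
Y → miss, evict Z, frames [R, D, M, Y]
M → hit
D → hit
M → hit
D → hit
Y → hit
C → miss, evict R, frames [M, D, Y, C]
R → miss, evict M, frames [D, Y, C, R]
C → hit
R → hit

{C, D, R, Y}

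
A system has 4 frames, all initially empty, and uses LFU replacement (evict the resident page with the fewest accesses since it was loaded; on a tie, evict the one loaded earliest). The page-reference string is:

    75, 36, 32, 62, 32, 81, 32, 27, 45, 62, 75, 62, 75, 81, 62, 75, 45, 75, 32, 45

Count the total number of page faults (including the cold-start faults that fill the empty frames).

11

75 -> fault, frames [75]
36 -> fault, frames [75, 36]
32 -> fault, frames [75, 36, 32]
62 -> fault, frames [75, 36, 32, 62]
32 -> hit
81 -> fault, evict 75, frames [36, 32, 62, 81]
32 -> hit
27 -> fault, evict 36, frames [32, 62, 81, 27]
45 -> fault, evict 62, frames [32, 81, 27, 45]
62 -> fault, evict 81, frames [32, 27, 45, 62]
75 -> fault, evict 27, frames [32, 45, 62, 75]
62 -> hit
75 -> hit
81 -> fault, evict 45, frames [32, 62, 75, 81]
62 -> hit
75 -> hit
45 -> fault, evict 81, frames [32, 62, 75, 45]
75 -> hit
32 -> hit
45 -> hit
Page faults: 11.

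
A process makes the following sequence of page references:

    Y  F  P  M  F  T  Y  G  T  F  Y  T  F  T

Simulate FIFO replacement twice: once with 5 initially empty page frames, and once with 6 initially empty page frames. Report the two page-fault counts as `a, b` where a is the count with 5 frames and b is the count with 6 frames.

8, 6

5 frames: F F F F . F . F . . F . F . → 8 faults.
6 frames: F F F F . F . F . . . . . . → 6 faults.
6 < 8: adding a frame reduced faults, as is typical.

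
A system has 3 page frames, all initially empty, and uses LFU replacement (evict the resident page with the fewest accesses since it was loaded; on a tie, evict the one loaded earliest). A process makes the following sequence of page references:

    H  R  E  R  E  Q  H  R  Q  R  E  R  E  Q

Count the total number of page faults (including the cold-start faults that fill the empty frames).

6

H → fault, frames [H]
R → fault, frames [H, R]
E → fault, frames [H, R, E]
R → hit
E → hit
Q → fault, evict H, frames [R, E, Q]
H → fault, evict Q, frames [R, E, H]
R → hit
Q → fault, evict H, frames [R, E, Q]
R → hit
E → hit
R → hit
E → hit
Q → hit
Page faults: 6.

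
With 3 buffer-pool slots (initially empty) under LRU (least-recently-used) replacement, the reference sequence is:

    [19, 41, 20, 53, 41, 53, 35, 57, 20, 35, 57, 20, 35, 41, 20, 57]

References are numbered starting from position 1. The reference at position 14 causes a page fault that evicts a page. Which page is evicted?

57

pos 1: 19 -> fault, frames [19]
pos 2: 41 -> fault, frames [19, 41]
pos 3: 20 -> fault, frames [19, 41, 20]
pos 4: 53 -> fault, evict 19, frames [41, 20, 53]
pos 5: 41 -> hit
pos 6: 53 -> hit
pos 7: 35 -> fault, evict 20, frames [41, 53, 35]
pos 8: 57 -> fault, evict 41, frames [53, 35, 57]
pos 9: 20 -> fault, evict 53, frames [35, 57, 20]
pos 10: 35 -> hit
pos 11: 57 -> hit
pos 12: 20 -> hit
pos 13: 35 -> hit
pos 14: 41 -> fault, evict 57, frames [20, 35, 41]
At position 14, page 57 is evicted.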